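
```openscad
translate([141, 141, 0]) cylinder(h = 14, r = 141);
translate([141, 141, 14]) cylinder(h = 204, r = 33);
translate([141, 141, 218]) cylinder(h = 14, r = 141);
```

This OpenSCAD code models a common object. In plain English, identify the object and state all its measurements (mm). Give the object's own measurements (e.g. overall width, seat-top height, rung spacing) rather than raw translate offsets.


A spool: two coaxial disc flanges of radius 141 mm and thickness 14 mm, joined by a core cylinder of radius 33 mm and height 204 mm. The lower flange rests on z = 0 and the three cylinders share a vertical axis.


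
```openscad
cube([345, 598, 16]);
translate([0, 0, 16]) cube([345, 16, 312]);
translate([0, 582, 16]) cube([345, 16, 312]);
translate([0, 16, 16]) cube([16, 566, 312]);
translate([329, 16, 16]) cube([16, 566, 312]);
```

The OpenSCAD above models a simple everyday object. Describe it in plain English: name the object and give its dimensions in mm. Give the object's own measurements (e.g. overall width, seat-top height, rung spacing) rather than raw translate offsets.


An open-topped rectangular box: outside dimensions 345×598×328 mm, with a uniform wall and base thickness of 16 mm. The base is a full 345×598 slab on the floor; four walls sit on top of the base. The front and back walls (the −y and +y sides) span the full width; the two side walls fit between them.


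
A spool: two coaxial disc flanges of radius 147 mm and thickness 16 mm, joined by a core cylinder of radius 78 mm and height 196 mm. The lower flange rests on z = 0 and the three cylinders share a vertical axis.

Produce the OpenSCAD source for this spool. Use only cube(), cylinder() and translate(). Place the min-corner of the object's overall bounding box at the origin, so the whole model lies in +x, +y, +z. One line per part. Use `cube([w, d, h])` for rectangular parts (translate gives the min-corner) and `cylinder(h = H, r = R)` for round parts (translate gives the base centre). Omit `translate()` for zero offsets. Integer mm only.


translate([147, 147, 0]) cylinder(h = 16, r = 147);
translate([147, 147, 16]) cylinder(h = 196, r = 78);
translate([147, 147, 212]) cylinder(h = 16, r = 147);


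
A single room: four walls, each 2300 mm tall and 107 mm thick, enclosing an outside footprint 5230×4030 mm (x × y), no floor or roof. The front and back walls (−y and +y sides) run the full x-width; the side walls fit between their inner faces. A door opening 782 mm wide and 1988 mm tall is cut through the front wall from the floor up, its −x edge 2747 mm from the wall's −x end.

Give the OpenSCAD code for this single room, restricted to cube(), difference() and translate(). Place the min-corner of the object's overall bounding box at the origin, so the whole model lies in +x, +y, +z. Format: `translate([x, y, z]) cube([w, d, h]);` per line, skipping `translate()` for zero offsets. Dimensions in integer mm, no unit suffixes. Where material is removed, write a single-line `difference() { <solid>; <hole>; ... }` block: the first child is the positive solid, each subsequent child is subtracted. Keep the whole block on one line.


difference() { cube([5230, 107, 2300]); translate([2747, 0, 0]) cube([782, 107, 1988]); }
translate([0, 3923, 0]) cube([5230, 107, 2300]);
translate([0, 107, 0]) cube([107, 3816, 2300]);
translate([5123, 107, 0]) cube([107, 3816, 2300]);


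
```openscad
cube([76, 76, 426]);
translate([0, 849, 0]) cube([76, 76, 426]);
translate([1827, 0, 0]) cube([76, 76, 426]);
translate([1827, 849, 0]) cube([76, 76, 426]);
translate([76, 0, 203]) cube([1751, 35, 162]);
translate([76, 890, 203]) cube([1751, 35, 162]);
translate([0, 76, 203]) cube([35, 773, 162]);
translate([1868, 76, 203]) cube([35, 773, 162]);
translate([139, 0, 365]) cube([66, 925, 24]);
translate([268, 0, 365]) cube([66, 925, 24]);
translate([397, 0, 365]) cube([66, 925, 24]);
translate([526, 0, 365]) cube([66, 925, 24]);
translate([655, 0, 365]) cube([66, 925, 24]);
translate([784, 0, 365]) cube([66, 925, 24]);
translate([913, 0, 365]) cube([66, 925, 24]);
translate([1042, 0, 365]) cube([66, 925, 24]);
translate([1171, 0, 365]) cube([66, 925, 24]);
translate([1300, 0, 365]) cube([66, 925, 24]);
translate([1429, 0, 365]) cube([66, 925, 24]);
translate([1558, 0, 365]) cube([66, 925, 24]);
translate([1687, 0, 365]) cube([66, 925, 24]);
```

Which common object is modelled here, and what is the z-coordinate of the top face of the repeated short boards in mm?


A bed frame. The slat-top height is 389 mm.

Four posts, four rails, and a row of slats — a bed frame. Slats sit on the rails at z = 203 + 162 = 365; with slat thickness 24, the top is 389 mm.


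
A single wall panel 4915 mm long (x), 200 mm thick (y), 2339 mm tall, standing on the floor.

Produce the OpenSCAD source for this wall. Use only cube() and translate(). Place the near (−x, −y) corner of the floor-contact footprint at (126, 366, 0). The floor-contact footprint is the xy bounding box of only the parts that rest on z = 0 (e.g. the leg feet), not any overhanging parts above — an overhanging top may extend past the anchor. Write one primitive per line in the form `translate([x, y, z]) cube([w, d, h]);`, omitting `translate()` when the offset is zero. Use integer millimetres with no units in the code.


translate([126, 366, 0]) cube([4915, 200, 2339]);


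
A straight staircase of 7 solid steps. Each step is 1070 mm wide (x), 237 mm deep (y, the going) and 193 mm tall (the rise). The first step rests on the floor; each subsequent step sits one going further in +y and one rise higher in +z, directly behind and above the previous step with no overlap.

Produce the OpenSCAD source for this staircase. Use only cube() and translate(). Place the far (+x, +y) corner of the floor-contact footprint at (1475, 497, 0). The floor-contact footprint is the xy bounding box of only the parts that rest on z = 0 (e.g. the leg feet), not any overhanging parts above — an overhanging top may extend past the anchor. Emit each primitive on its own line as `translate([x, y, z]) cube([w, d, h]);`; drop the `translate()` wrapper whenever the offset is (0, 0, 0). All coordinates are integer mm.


translate([405, 260, 0]) cube([1070, 237, 193]);
translate([405, 497, 193]) cube([1070, 237, 193]);
translate([405, 734, 386]) cube([1070, 237, 193]);
translate([405, 971, 579]) cube([1070, 237, 193]);
translate([405, 1208, 772]) cube([1070, 237, 193]);
translate([405, 1445, 965]) cube([1070, 237, 193]);
translate([405, 1682, 1158]) cube([1070, 237, 193]);


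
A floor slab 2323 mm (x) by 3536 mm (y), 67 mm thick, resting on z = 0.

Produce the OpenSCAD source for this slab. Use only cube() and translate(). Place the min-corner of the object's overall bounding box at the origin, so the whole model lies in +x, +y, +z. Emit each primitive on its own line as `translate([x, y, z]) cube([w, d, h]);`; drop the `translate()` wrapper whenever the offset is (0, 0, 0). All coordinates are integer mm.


cube([2323, 3536, 67]);


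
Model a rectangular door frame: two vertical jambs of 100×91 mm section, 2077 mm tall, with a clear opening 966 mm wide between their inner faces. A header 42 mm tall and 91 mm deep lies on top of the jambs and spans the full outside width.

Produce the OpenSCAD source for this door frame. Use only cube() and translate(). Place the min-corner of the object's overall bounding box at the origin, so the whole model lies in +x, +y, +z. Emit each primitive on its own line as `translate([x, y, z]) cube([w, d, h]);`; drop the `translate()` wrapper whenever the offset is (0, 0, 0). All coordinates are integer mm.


cube([100, 91, 2077]);
translate([1066, 0, 0]) cube([100, 91, 2077]);
translate([0, 0, 2077]) cube([1166, 91, 42]);


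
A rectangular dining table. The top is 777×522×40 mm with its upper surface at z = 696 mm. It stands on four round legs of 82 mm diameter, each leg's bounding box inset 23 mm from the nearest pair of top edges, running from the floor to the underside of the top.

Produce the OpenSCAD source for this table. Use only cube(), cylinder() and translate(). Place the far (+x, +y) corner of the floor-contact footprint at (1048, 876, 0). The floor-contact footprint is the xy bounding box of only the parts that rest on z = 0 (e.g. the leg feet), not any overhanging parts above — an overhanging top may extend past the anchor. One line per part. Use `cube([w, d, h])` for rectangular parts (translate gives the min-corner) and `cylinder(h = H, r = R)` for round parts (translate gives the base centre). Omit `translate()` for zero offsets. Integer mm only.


translate([294, 377, 656]) cube([777, 522, 40]);
translate([358, 441, 0]) cylinder(h = 656, r = 41);
translate([1007, 441, 0]) cylinder(h = 656, r = 41);
translate([358, 835, 0]) cylinder(h = 656, r = 41);
translate([1007, 835, 0]) cylinder(h = 656, r = 41);


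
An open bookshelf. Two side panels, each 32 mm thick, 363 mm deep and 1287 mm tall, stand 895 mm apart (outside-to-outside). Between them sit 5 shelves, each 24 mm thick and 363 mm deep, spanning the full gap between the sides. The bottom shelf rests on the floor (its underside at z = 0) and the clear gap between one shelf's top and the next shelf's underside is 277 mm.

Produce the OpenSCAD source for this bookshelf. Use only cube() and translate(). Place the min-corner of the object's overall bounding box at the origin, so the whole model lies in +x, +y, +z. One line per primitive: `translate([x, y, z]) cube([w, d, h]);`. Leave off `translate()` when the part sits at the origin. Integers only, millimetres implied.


cube([32, 363, 1287]);
translate([863, 0, 0]) cube([32, 363, 1287]);
translate([32, 0, 0]) cube([831, 363, 24]);
translate([32, 0, 301]) cube([831, 363, 24]);
translate([32, 0, 602]) cube([831, 363, 24]);
translate([32, 0, 903]) cube([831, 363, 24]);
translate([32, 0, 1204]) cube([831, 363, 24]);


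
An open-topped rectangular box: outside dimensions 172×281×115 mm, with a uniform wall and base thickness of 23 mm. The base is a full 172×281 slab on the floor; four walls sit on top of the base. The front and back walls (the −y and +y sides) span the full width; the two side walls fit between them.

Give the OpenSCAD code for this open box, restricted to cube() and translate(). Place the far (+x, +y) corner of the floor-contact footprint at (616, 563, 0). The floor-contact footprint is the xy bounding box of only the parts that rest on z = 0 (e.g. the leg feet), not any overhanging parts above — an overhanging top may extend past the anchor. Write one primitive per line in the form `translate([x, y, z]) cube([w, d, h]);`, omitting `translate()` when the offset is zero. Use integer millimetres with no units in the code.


translate([444, 282, 0]) cube([172, 281, 23]);
translate([444, 282, 23]) cube([172, 23, 92]);
translate([444, 540, 23]) cube([172, 23, 92]);
translate([444, 305, 23]) cube([23, 235, 92]);
translate([593, 305, 23]) cube([23, 235, 92]);


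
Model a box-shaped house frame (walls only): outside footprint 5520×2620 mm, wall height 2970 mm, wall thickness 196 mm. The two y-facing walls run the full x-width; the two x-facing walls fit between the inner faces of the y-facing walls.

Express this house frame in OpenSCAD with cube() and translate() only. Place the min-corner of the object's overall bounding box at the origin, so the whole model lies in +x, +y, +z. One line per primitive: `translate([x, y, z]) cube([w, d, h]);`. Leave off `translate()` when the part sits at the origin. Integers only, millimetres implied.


cube([5520, 196, 2970]);
translate([0, 2424, 0]) cube([5520, 196, 2970]);
translate([0, 196, 0]) cube([196, 2228, 2970]);
translate([5324, 196, 0]) cube([196, 2228, 2970]);


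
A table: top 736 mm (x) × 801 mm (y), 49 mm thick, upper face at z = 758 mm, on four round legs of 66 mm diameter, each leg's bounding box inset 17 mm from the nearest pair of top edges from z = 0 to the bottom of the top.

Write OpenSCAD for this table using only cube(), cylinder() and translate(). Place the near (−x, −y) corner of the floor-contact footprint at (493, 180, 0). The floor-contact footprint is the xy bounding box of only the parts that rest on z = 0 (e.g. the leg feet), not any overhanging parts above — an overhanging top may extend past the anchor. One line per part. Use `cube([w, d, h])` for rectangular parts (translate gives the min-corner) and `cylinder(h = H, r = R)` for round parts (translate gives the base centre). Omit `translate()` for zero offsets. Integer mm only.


translate([476, 163, 709]) cube([736, 801, 49]);
translate([526, 213, 0]) cylinder(h = 709, r = 33);
translate([1162, 213, 0]) cylinder(h = 709, r = 33);
translate([526, 914, 0]) cylinder(h = 709, r = 33);
translate([1162, 914, 0]) cylinder(h = 709, r = 33);


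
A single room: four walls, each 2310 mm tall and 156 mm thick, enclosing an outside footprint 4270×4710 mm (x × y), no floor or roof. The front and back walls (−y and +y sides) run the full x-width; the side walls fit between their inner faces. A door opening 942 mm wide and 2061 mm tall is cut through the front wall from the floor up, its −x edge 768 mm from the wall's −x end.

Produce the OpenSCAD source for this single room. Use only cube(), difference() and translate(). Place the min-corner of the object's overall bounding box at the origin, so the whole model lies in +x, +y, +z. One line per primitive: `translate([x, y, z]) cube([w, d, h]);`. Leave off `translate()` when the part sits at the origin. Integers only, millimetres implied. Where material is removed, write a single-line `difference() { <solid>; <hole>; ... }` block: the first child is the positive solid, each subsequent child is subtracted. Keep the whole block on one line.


difference() { cube([4270, 156, 2310]); translate([768, 0, 0]) cube([942, 156, 2061]); }
translate([0, 4554, 0]) cube([4270, 156, 2310]);
translate([0, 156, 0]) cube([156, 4398, 2310]);
translate([4114, 156, 0]) cube([156, 4398, 2310]);


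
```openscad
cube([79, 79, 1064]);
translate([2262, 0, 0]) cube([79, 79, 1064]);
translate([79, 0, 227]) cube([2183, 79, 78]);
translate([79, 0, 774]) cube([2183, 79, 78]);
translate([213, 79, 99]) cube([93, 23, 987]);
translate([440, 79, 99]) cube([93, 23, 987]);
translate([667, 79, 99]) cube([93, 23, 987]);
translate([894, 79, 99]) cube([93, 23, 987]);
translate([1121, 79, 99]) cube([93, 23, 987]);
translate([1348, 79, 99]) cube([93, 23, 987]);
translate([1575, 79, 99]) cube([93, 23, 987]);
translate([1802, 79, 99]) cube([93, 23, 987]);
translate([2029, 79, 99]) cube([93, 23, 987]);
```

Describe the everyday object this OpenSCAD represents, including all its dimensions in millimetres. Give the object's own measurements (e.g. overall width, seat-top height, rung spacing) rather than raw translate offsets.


A fence section. Two 79×79 mm posts, 1064 mm tall, stand on the floor with a clear span of 2183 mm between their inner faces. Two horizontal rails of 79×78 mm section span the gap between the posts with their undersides at z = 227 mm and z = 774 mm, flush with the posts' −y face. 9 pickets, each 93 mm wide, 23 mm thick and 987 mm tall, are fixed to the +y face of the rails with their bottoms at z = 99 mm, spaced across the span with a 134 mm gap after the −x post and between neighbouring pickets, with 140 mm left before the +x post.


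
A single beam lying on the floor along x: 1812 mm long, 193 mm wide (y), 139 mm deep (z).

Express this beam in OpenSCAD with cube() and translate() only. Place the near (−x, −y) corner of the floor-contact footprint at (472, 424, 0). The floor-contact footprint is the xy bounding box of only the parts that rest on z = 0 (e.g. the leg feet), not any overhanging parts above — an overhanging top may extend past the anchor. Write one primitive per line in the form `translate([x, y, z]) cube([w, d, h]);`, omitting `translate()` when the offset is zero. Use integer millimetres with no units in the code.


translate([472, 424, 0]) cube([1812, 193, 139]);


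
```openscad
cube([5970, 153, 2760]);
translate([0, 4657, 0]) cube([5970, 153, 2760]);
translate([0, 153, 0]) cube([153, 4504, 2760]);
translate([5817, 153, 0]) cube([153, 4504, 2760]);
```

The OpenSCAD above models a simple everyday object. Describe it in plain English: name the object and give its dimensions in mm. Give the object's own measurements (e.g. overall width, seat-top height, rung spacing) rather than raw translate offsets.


The wall frame of a small rectangular building: four walls, each 2760 mm tall and 153 mm thick, enclosing a footprint 5970 mm (x) by 4810 mm (y) outside-to-outside, with no floor or roof. The front and back walls (the −y and +y sides) span the full width; the two side walls fit between them.


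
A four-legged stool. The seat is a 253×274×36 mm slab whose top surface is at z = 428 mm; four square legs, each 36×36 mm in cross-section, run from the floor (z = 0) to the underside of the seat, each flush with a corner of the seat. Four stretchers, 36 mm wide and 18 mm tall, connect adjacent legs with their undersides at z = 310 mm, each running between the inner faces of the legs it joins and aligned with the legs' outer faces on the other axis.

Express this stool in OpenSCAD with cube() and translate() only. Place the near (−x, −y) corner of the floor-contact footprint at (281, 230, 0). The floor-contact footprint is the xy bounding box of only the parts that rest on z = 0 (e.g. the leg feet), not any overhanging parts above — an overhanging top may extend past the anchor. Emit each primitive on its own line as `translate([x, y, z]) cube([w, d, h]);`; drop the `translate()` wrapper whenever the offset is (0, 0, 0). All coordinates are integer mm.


// leg_h = 428 - 36 = 392
// stretcher span = 253 - 2*36 = 181
translate([281, 230, 392]) cube([253, 274, 36]);
translate([281, 230, 0]) cube([36, 36, 392]);
translate([498, 230, 0]) cube([36, 36, 392]);
translate([281, 468, 0]) cube([36, 36, 392]);
translate([498, 468, 0]) cube([36, 36, 392]);
translate([317, 230, 310]) cube([181, 36, 18]);
translate([317, 468, 310]) cube([181, 36, 18]);
translate([281, 266, 310]) cube([36, 202, 18]);
translate([498, 266, 310]) cube([36, 202, 18]);


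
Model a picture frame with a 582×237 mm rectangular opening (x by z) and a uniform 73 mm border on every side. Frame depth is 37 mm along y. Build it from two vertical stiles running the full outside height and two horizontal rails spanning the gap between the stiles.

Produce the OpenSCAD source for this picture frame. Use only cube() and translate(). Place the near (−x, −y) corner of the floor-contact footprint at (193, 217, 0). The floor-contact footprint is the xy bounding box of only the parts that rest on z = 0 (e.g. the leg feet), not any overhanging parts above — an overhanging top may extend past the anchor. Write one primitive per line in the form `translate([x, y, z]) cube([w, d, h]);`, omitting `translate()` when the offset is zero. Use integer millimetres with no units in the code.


translate([193, 217, 0]) cube([73, 37, 383]);
translate([848, 217, 0]) cube([73, 37, 383]);
translate([266, 217, 0]) cube([582, 37, 73]);
translate([266, 217, 310]) cube([582, 37, 73]);


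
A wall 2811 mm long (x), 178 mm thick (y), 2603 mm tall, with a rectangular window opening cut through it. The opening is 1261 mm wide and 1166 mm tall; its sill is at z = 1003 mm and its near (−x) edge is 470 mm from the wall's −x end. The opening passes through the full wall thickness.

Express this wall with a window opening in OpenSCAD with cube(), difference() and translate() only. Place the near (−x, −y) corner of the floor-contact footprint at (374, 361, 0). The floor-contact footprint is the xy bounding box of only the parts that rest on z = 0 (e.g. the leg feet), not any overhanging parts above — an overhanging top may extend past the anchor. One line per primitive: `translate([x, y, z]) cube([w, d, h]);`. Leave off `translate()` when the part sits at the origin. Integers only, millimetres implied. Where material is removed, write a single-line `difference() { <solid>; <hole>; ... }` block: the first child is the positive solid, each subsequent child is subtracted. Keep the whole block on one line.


difference() { translate([374, 361, 0]) cube([2811, 178, 2603]); translate([844, 361, 1003]) cube([1261, 178, 1166]); }


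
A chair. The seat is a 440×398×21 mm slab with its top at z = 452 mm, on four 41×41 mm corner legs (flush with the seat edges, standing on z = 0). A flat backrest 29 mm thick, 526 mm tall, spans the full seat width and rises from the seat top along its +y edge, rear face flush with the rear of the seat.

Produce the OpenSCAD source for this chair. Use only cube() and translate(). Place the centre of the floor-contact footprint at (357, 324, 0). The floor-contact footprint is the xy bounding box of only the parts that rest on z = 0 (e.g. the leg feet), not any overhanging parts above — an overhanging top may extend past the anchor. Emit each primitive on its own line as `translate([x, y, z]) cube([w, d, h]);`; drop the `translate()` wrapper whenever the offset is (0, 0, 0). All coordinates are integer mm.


translate([137, 125, 431]) cube([440, 398, 21]);
translate([137, 125, 0]) cube([41, 41, 431]);
translate([536, 125, 0]) cube([41, 41, 431]);
translate([137, 482, 0]) cube([41, 41, 431]);
translate([536, 482, 0]) cube([41, 41, 431]);
translate([137, 494, 452]) cube([440, 29, 526]);


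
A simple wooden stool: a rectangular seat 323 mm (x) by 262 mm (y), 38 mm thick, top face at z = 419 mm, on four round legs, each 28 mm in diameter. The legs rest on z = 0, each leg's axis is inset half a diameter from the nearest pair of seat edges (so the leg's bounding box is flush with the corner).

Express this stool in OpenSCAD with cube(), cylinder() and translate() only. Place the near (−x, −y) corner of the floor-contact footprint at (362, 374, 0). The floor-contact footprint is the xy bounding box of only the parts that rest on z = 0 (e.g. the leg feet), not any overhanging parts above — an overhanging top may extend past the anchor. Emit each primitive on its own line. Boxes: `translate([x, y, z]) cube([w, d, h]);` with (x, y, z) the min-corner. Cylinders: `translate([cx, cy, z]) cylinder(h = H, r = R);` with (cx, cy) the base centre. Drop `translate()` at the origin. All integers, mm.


// leg_h = 419 - 38 = 381
translate([362, 374, 381]) cube([323, 262, 38]);
translate([376, 388, 0]) cylinder(h = 381, r = 14);
translate([671, 388, 0]) cylinder(h = 381, r = 14);
translate([376, 622, 0]) cylinder(h = 381, r = 14);
translate([671, 622, 0]) cylinder(h = 381, r = 14);


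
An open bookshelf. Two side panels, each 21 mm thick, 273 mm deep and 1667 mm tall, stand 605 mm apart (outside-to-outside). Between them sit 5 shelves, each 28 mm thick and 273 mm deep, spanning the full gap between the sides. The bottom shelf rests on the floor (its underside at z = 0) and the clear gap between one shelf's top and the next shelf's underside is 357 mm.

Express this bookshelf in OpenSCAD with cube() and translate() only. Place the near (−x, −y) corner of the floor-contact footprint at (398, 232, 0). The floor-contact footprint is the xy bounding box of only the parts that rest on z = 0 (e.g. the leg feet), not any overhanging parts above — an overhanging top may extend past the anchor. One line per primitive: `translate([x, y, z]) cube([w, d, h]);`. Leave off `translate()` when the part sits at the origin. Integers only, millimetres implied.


translate([398, 232, 0]) cube([21, 273, 1667]);
translate([982, 232, 0]) cube([21, 273, 1667]);
translate([419, 232, 0]) cube([563, 273, 28]);
translate([419, 232, 385]) cube([563, 273, 28]);
translate([419, 232, 770]) cube([563, 273, 28]);
translate([419, 232, 1155]) cube([563, 273, 28]);
translate([419, 232, 1540]) cube([563, 273, 28]);


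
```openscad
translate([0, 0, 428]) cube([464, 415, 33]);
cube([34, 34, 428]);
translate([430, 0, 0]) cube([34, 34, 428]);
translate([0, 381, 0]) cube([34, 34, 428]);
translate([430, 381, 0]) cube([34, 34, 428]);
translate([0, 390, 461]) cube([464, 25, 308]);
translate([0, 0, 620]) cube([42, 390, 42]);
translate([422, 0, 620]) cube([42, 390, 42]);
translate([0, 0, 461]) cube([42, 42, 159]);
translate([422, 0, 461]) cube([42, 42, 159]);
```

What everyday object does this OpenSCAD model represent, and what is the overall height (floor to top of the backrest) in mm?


A chair. The overall height is 769 mm.

A slab on four corner posts with a tall panel at the back — a chair. The seat slab sits at z = 428 with thickness 33, and the 308 mm backrest starts at the seat top, so the overall height is 428 + 33 + 308 = 769 mm.


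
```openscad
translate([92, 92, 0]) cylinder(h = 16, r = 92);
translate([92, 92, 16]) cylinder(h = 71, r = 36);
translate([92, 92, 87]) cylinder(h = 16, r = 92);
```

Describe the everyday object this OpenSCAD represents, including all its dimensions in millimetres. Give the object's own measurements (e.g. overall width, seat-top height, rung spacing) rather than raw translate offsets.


A spool: two coaxial disc flanges of radius 92 mm and thickness 16 mm, joined by a core cylinder of radius 36 mm and height 71 mm. The lower flange rests on z = 0 and the three cylinders share a vertical axis.


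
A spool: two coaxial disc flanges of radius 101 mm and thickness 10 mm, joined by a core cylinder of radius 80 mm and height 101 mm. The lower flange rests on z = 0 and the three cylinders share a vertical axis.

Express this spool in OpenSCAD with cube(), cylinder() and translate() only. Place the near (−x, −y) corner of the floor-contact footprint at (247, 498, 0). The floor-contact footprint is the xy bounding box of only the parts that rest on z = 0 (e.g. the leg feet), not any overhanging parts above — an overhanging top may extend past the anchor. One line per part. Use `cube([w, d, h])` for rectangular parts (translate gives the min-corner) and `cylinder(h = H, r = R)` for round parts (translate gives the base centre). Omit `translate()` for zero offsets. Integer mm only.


translate([348, 599, 0]) cylinder(h = 10, r = 101);
translate([348, 599, 10]) cylinder(h = 101, r = 80);
translate([348, 599, 111]) cylinder(h = 10, r = 101);


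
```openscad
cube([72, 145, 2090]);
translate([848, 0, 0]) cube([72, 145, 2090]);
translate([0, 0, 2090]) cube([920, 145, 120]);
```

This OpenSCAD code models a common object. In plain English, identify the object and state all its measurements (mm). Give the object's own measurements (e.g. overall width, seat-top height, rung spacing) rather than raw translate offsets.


A door frame. The clear opening is 776 mm wide and 2090 mm high. Two 72 mm wide jambs, 145 mm deep, stand either side of the opening from the floor to the top of the opening. A 120 mm thick head sits across the top of both jambs, spanning the full outside width of the frame.


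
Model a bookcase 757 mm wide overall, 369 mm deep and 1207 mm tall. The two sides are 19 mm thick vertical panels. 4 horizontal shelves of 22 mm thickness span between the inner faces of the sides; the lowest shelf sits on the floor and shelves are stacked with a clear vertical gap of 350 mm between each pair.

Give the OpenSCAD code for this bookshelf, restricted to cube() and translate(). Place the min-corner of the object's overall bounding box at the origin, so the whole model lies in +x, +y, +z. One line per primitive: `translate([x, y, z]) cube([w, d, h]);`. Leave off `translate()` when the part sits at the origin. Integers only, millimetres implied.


cube([19, 369, 1207]);
translate([738, 0, 0]) cube([19, 369, 1207]);
translate([19, 0, 0]) cube([719, 369, 22]);
translate([19, 0, 372]) cube([719, 369, 22]);
translate([19, 0, 744]) cube([719, 369, 22]);
translate([19, 0, 1116]) cube([719, 369, 22]);


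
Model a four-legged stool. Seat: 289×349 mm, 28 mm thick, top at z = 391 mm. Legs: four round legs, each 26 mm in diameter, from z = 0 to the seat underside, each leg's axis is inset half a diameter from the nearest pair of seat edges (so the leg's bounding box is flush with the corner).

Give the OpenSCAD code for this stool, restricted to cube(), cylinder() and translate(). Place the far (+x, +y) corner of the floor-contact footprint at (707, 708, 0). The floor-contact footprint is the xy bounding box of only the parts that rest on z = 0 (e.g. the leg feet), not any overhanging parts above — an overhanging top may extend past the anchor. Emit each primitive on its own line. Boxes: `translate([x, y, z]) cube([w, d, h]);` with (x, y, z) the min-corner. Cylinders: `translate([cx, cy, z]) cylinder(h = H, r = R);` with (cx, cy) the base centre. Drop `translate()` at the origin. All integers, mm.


translate([418, 359, 363]) cube([289, 349, 28]);
translate([431, 372, 0]) cylinder(h = 363, r = 13);
translate([694, 372, 0]) cylinder(h = 363, r = 13);
translate([431, 695, 0]) cylinder(h = 363, r = 13);
translate([694, 695, 0]) cylinder(h = 363, r = 13);


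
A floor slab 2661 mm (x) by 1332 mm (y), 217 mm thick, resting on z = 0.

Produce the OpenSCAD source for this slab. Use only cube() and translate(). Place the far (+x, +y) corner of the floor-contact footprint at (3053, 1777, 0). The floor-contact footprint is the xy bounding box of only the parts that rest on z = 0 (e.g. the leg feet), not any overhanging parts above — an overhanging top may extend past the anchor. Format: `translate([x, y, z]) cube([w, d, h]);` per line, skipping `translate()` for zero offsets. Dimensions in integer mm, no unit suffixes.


translate([392, 445, 0]) cube([2661, 1332, 217]);


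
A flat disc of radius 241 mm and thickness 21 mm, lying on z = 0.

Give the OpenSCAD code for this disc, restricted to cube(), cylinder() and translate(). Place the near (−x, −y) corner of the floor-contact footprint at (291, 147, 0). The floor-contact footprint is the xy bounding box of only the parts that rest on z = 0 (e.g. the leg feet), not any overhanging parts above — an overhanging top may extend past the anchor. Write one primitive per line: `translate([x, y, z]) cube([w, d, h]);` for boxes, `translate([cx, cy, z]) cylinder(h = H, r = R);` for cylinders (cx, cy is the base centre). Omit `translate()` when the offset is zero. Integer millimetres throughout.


translate([532, 388, 0]) cylinder(h = 21, r = 241);


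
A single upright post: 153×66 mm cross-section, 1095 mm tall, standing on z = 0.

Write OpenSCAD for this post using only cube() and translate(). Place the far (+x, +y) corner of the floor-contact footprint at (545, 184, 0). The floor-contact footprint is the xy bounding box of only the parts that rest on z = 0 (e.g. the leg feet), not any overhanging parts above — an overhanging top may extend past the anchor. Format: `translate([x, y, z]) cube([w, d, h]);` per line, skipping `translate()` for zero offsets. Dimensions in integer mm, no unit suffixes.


translate([392, 118, 0]) cube([153, 66, 1095]);


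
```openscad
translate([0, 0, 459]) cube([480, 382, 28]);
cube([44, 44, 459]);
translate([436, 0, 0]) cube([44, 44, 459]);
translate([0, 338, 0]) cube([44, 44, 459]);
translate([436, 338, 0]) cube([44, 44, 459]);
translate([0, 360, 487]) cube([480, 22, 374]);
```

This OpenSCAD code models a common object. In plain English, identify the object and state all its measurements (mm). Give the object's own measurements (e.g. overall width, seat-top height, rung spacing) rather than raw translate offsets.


A chair. The seat is a 480×382×28 mm slab with its top at z = 487 mm, on four 44×44 mm corner legs (flush with the seat edges, standing on z = 0). A flat backrest 22 mm thick, 374 mm tall, spans the full seat width and rises from the seat top along its +y edge, rear face flush with the rear of the seat.


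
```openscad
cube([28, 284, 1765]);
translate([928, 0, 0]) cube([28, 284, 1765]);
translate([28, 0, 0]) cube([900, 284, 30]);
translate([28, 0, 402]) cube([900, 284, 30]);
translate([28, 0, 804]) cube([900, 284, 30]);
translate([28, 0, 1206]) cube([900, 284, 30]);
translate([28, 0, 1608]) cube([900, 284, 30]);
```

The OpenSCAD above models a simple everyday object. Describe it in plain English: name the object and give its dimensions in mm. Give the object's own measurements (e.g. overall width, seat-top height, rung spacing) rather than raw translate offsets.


An open bookshelf. Two side panels, each 28 mm thick, 284 mm deep and 1765 mm tall, stand 956 mm apart (outside-to-outside). Between them sit 5 shelves, each 30 mm thick and 284 mm deep, spanning the full gap between the sides. The bottom shelf rests on the floor (its underside at z = 0) and the clear gap between one shelf's top and the next shelf's underside is 372 mm.


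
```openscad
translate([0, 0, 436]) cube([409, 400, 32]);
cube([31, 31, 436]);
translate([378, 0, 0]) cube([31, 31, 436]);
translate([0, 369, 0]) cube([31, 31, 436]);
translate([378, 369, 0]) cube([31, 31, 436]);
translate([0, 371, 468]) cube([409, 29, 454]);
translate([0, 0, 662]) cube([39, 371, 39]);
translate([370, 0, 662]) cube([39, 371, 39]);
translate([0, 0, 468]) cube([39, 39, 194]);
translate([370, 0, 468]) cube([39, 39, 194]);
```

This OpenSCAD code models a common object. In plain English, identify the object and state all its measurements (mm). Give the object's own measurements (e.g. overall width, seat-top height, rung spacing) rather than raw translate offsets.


A chair. The seat is a 409×400×32 mm slab with its top at z = 468 mm, on four 31×31 mm corner legs (flush with the seat edges, standing on z = 0). A flat backrest 29 mm thick, 454 mm tall, spans the full seat width and rises from the seat top along its +y edge, rear face flush with the rear of the seat. Two armrests of 39×39 mm section run along each side from the seat's front edge to the front of the backrest, top faces 233 mm above the seat top and outer faces flush with the seat's x-edges; a 39×39 mm post under the front of each armrest stands on the seat at the front corner.


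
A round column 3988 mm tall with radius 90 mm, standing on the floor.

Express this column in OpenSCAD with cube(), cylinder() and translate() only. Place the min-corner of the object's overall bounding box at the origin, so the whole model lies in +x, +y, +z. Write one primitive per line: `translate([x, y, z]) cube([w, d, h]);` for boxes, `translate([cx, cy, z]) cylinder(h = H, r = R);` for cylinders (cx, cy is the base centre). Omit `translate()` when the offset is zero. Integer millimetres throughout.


translate([90, 90, 0]) cylinder(h = 3988, r = 90);


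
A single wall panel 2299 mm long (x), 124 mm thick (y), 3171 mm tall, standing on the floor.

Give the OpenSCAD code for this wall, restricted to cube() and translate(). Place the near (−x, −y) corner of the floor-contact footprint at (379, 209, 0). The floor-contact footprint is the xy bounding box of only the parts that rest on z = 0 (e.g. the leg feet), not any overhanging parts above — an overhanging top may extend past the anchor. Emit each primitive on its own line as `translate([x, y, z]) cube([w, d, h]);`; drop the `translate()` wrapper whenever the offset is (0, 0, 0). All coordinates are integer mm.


translate([379, 209, 0]) cube([2299, 124, 3171]);


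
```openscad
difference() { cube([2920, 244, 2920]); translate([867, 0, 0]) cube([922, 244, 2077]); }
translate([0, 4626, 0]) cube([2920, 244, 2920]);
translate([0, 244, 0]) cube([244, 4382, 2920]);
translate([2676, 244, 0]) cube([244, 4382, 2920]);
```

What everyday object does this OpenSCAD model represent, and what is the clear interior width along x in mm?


A single room. The interior width is 2432 mm.

Four walls enclosing a rectangle with a door in the front wall — a room. Outside width 2920 minus two 244 mm walls gives 2432 mm.


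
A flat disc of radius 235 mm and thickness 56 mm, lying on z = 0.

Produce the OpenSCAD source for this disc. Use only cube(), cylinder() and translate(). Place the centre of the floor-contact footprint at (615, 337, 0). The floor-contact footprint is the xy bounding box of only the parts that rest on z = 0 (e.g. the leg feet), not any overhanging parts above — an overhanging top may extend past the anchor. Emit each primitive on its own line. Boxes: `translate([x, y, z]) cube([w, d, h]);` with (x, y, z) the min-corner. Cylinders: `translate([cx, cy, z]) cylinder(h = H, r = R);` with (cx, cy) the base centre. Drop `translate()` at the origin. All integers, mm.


translate([615, 337, 0]) cylinder(h = 56, r = 235);


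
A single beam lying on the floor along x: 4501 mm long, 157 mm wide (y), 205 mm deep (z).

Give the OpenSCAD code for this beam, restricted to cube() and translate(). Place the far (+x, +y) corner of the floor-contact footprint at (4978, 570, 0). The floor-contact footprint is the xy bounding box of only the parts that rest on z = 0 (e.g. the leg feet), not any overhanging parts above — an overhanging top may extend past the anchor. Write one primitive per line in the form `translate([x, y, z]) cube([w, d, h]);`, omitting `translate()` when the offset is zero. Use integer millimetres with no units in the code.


translate([477, 413, 0]) cube([4501, 157, 205]);


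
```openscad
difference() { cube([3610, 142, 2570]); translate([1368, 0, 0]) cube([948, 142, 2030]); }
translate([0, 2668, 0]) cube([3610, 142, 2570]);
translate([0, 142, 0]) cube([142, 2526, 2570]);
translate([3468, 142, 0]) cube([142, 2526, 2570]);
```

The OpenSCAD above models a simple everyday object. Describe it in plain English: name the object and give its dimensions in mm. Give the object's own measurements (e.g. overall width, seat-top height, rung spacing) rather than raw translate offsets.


A single room: four walls, each 2570 mm tall and 142 mm thick, enclosing an outside footprint 3610×2810 mm (x × y), no floor or roof. The front and back walls (−y and +y sides) run the full x-width; the side walls fit between their inner faces. A door opening 948 mm wide and 2030 mm tall is cut through the front wall from the floor up, its −x edge 1368 mm from the wall's −x end.


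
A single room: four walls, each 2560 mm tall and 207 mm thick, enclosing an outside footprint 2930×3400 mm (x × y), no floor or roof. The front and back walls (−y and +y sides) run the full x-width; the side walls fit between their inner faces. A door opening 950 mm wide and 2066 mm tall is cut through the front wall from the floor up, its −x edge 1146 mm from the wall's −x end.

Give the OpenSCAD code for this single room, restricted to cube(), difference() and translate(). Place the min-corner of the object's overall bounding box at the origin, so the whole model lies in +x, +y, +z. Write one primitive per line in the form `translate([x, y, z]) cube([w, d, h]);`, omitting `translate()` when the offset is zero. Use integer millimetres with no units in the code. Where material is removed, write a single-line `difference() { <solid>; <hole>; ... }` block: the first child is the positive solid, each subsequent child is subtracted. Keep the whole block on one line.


difference() { cube([2930, 207, 2560]); translate([1146, 0, 0]) cube([950, 207, 2066]); }
translate([0, 3193, 0]) cube([2930, 207, 2560]);
translate([0, 207, 0]) cube([207, 2986, 2560]);
translate([2723, 207, 0]) cube([207, 2986, 2560]);


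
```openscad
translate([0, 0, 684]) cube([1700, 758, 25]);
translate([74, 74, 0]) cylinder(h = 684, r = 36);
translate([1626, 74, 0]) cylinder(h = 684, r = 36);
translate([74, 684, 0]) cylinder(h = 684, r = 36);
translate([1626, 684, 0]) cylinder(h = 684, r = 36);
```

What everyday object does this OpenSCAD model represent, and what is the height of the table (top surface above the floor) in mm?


A table. The table height is 709 mm.

A 1700×758×25 slab sits at z = 684 on four Ø72 mm round legs — a table. The top surface is at 684 + 25 = 709 mm.


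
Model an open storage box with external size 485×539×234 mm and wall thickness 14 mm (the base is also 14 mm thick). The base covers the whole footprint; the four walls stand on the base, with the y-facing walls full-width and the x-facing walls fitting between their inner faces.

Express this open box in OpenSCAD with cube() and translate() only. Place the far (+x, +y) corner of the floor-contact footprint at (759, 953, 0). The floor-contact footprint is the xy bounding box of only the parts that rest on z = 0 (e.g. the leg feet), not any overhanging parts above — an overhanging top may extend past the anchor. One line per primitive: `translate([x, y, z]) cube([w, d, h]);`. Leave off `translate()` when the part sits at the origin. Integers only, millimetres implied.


translate([274, 414, 0]) cube([485, 539, 14]);
translate([274, 414, 14]) cube([485, 14, 220]);
translate([274, 939, 14]) cube([485, 14, 220]);
translate([274, 428, 14]) cube([14, 511, 220]);
translate([745, 428, 14]) cube([14, 511, 220]);
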